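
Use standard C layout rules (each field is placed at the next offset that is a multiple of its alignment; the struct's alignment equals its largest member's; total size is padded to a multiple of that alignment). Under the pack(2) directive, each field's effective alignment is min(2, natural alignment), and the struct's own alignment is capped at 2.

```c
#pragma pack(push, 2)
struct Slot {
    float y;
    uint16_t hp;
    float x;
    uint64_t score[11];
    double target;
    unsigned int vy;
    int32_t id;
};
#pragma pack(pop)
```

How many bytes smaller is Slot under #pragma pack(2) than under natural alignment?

natural layout:
  y at 0 (size 4, align 4) → ends 4
  hp at 4 (size 2, align 2) → ends 6
  pad 2 to align 4 for x
  x at 8 (size 4, align 4) → ends 12
  pad 4 to align 8 for score
  score at 16 (size 88, align 8) → ends 104
  target at 104 (size 8, align 8) → ends 112
  vy at 112 (size 4, align 4) → ends 116
  id at 116 (size 4, align 4) → ends 120
  total 120 bytes, alignment 8
packed(2) layout:
  y at 0 (size 4, align 2) → ends 4
  hp at 4 (size 2, align 2) → ends 6
  x at 6 (size 4, align 2) → ends 10
  score at 10 (size 88, align 2) → ends 98
  target at 98 (size 8, align 2) → ends 106
  vy at 106 (size 4, align 2) → ends 110
  id at 110 (size 4, align 2) → ends 114
  total 114 bytes, alignment 2
120 − 114 = 6

6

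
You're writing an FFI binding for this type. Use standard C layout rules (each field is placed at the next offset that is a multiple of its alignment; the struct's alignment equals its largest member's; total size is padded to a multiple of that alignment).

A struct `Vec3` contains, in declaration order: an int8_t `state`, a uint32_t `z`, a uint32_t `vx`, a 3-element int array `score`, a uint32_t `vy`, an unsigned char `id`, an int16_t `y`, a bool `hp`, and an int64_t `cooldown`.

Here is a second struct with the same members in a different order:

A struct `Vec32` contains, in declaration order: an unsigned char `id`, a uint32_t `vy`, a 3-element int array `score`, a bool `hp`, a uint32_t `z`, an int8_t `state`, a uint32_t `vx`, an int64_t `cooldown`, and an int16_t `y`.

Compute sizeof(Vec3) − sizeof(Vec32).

@0: state [1B, align 1] → 1
+3 pad (align 4)
@4: z [4B, align 4] → 8
@8: vx [4B, align 4] → 12
@12: score [12B, align 4] → 24
@24: vy [4B, align 4] → 28
@28: id [1B, align 1] → 29
+1 pad (align 2)
@30: y [2B, align 2] → 32
@32: hp [1B, align 1] → 33
+7 pad (align 8)
@40: cooldown [8B, align 8] → 48
size 48, align 8
— Vec32 —
@0: id [1B, align 1] → 1
+3 pad (align 4)
@4: vy [4B, align 4] → 8
@8: score [12B, align 4] → 20
@20: hp [1B, align 1] → 21
+3 pad (align 4)
@24: z [4B, align 4] → 28
@28: state [1B, align 1] → 29
+3 pad (align 4)
@32: vx [4B, align 4] → 36
+4 pad (align 8)
@40: cooldown [8B, align 8] → 48
@48: y [2B, align 2] → 50
+6 tail pad (align 8)
size 56, align 8
48 − 56 = -8

-8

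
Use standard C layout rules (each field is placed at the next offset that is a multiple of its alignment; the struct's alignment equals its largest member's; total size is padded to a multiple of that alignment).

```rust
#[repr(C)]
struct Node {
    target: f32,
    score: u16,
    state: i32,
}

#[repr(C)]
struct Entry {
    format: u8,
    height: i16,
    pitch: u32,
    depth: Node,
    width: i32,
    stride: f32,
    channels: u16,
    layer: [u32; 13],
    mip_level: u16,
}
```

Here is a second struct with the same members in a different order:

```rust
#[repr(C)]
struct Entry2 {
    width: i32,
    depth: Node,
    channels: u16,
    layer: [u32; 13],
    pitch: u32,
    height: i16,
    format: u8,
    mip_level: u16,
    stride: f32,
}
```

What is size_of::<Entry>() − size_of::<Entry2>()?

0

Node: 0..4  target  (4B, 4-aligned); 4..6  score  (2B, 2-aligned); 6..8  -- padding (2B); 8..12  state  (4B, 4-aligned); sizeof = 12, alignof = 4
0..1  format  (1B, 1-aligned)
1..2  -- padding (1B)
2..4  height  (2B, 2-aligned)
4..8  pitch  (4B, 4-aligned)
8..20  depth  (12B, 4-aligned)
20..24  width  (4B, 4-aligned)
24..28  stride  (4B, 4-aligned)
28..30  channels  (2B, 2-aligned)
30..32  -- padding (2B)
32..84  layer  (52B, 4-aligned)
84..86  mip_level  (2B, 2-aligned)
86..88  -- tail padding (2B)
sizeof = 88, alignof = 4
— Entry2 —
0..4  width  (4B, 4-aligned)
4..16  depth  (12B, 4-aligned)
16..18  channels  (2B, 2-aligned)
18..20  -- padding (2B)
20..72  layer  (52B, 4-aligned)
72..76  pitch  (4B, 4-aligned)
76..78  height  (2B, 2-aligned)
78..79  format  (1B, 1-aligned)
79..80  -- padding (1B)
80..82  mip_level  (2B, 2-aligned)
82..84  -- padding (2B)
84..88  stride  (4B, 4-aligned)
sizeof = 88, alignof = 4
88 − 88 = 0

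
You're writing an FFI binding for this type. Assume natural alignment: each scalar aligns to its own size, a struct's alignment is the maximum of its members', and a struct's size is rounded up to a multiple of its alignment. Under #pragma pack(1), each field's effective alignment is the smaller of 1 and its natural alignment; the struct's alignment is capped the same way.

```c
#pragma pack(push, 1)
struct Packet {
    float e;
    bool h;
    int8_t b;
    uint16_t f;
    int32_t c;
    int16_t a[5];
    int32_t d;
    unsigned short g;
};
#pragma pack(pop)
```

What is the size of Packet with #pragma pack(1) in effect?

e at 0 (size 4, align 1) → ends 4
h at 4 (size 1, align 1) → ends 5
b at 5 (size 1, align 1) → ends 6
f at 6 (size 2, align 1) → ends 8
c at 8 (size 4, align 1) → ends 12
a at 12 (size 10, align 1) → ends 22
d at 22 (size 4, align 1) → ends 26
g at 26 (size 2, align 1) → ends 28
total 28 bytes, alignment 1

28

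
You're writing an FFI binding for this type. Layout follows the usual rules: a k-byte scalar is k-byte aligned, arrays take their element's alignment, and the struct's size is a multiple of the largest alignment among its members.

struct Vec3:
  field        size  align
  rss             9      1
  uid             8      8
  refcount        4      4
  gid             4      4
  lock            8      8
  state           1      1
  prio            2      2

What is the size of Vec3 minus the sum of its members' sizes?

rss at 0 (size 9, align 1) → ends 9
pad 7 to align 8 for uid
uid at 16 (size 8, align 8) → ends 24
refcount at 24 (size 4, align 4) → ends 28
gid at 28 (size 4, align 4) → ends 32
lock at 32 (size 8, align 8) → ends 40
state at 40 (size 1, align 1) → ends 41
pad 1 to align 2 for prio
prio at 42 (size 2, align 2) → ends 44
tail pad 4 to reach multiple of 8
total 48 bytes, alignment 8
data bytes 36, size 48 → padding 12

12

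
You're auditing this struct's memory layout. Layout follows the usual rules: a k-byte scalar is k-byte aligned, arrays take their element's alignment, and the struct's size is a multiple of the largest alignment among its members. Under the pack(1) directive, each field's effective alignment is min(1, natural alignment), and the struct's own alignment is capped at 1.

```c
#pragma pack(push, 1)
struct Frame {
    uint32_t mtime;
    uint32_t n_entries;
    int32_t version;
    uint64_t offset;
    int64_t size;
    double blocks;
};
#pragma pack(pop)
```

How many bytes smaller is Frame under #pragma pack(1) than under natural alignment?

4

natural layout:
  @0: mtime [4B, align 4] → 4
  @4: n_entries [4B, align 4] → 8
  @8: version [4B, align 4] → 12
  +4 pad (align 8)
  @16: offset [8B, align 8] → 24
  @24: size [8B, align 8] → 32
  @32: blocks [8B, align 8] → 40
  size 40, align 8
packed(1) layout:
  @0: mtime [4B, align 1] → 4
  @4: n_entries [4B, align 1] → 8
  @8: version [4B, align 1] → 12
  @12: offset [8B, align 1] → 20
  @20: size [8B, align 1] → 28
  @28: blocks [8B, align 1] → 36
  size 36, align 1
40 − 36 = 4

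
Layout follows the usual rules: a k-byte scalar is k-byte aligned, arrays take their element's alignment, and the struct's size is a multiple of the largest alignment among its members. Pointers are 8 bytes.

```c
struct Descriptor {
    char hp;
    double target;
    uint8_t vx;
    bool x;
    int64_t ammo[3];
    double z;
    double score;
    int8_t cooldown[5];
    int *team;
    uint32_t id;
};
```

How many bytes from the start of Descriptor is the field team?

@0: hp [1B, align 1] → 1
+7 pad (align 8)
@8: target [8B, align 8] → 16
@16: vx [1B, align 1] → 17
@17: x [1B, align 1] → 18
+6 pad (align 8)
@24: ammo [24B, align 8] → 48
@48: z [8B, align 8] → 56
@56: score [8B, align 8] → 64
@64: cooldown [5B, align 1] → 69
+3 pad (align 8)
@72: team [8B, align 8] → 80

72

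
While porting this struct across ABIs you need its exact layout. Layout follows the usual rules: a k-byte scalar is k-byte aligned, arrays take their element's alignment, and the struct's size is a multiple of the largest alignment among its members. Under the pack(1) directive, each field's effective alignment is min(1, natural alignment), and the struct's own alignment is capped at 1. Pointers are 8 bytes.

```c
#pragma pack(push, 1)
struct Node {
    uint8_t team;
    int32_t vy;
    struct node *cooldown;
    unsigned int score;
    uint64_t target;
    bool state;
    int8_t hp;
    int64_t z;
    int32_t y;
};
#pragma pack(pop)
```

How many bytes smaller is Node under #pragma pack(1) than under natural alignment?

natural layout:
  @0: team [1B, align 1] → 1
  +3 pad (align 4)
  @4: vy [4B, align 4] → 8
  @8: cooldown [8B, align 8] → 16
  @16: score [4B, align 4] → 20
  +4 pad (align 8)
  @24: target [8B, align 8] → 32
  @32: state [1B, align 1] → 33
  @33: hp [1B, align 1] → 34
  +6 pad (align 8)
  @40: z [8B, align 8] → 48
  @48: y [4B, align 4] → 52
  +4 tail pad (align 8)
  size 56, align 8
packed(1) layout:
  @0: team [1B, align 1] → 1
  @1: vy [4B, align 1] → 5
  @5: cooldown [8B, align 1] → 13
  @13: score [4B, align 1] → 17
  @17: target [8B, align 1] → 25
  @25: state [1B, align 1] → 26
  @26: hp [1B, align 1] → 27
  @27: z [8B, align 1] → 35
  @35: y [4B, align 1] → 39
  size 39, align 1
56 − 39 = 17

17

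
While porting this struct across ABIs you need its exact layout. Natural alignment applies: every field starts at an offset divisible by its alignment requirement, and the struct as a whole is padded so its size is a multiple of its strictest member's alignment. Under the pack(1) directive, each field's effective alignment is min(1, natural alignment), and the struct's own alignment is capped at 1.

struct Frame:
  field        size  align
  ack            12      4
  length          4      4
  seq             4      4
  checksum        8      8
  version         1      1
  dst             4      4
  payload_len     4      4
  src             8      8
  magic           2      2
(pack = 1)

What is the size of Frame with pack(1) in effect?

47

0..12  ack  (12B, 1-aligned)
12..16  length  (4B, 1-aligned)
16..20  seq  (4B, 1-aligned)
20..28  checksum  (8B, 1-aligned)
28..29  version  (1B, 1-aligned)
29..33  dst  (4B, 1-aligned)
33..37  payload_len  (4B, 1-aligned)
37..45  src  (8B, 1-aligned)
45..47  magic  (2B, 1-aligned)
sizeof = 47, alignof = 1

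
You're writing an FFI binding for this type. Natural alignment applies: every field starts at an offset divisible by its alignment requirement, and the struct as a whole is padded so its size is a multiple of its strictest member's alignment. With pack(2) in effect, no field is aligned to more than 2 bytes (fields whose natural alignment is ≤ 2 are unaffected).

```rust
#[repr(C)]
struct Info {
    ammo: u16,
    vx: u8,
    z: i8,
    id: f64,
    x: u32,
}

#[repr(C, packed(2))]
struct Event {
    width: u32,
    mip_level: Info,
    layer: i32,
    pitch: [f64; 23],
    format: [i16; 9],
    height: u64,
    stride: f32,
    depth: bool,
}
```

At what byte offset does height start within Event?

Info: 0..2  ammo  (2B, 2-aligned); 2..3  vx  (1B, 1-aligned); 3..4  z  (1B, 1-aligned); 4..8  -- padding (4B); 8..16  id  (8B, 8-aligned); 16..20  x  (4B, 4-aligned); 20..24  -- tail padding (4B); sizeof = 24, alignof = 8
0..4  width  (4B, 2-aligned)
4..28  mip_level  (24B, 2-aligned)
28..32  layer  (4B, 2-aligned)
32..216  pitch  (184B, 2-aligned)
216..234  format  (18B, 2-aligned)
234..242  height  (8B, 2-aligned)

234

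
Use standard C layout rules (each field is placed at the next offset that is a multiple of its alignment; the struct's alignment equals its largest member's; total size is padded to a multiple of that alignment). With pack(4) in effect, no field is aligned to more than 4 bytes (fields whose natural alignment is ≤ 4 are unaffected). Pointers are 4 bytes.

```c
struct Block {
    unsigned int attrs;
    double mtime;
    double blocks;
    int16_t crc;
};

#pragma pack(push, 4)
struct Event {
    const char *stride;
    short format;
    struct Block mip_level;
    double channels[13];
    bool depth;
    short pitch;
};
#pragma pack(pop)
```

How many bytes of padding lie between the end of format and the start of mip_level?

2

Block: attrs at 0 (size 4, align 4) → ends 4; pad 4 to align 8 for mtime; mtime at 8 (size 8, align 8) → ends 16; blocks at 16 (size 8, align 8) → ends 24; crc at 24 (size 2, align 2) → ends 26; tail pad 6 to reach multiple of 8; total 32 bytes, alignment 8
stride at 0 (size 4, align 4) → ends 4
format at 4 (size 2, align 2) → ends 6
pad 2 to align 4 for mip_level
mip_level at 8 (size 32, align 4) → ends 40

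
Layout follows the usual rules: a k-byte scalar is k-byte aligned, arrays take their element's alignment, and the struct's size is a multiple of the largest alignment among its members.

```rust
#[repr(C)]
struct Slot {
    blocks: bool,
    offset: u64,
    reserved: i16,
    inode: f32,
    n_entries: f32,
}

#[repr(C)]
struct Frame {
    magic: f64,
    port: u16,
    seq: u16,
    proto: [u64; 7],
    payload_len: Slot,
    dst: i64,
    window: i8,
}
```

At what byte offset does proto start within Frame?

Slot: 0..1  blocks  (1B, 1-aligned); 1..8  -- padding (7B); 8..16  offset  (8B, 8-aligned); 16..18  reserved  (2B, 2-aligned); 18..20  -- padding (2B); 20..24  inode  (4B, 4-aligned); 24..28  n_entries  (4B, 4-aligned); 28..32  -- tail padding (4B); sizeof = 32, alignof = 8
0..8  magic  (8B, 8-aligned)
8..10  port  (2B, 2-aligned)
10..12  seq  (2B, 2-aligned)
12..16  -- padding (4B)
16..72  proto  (56B, 8-aligned)

16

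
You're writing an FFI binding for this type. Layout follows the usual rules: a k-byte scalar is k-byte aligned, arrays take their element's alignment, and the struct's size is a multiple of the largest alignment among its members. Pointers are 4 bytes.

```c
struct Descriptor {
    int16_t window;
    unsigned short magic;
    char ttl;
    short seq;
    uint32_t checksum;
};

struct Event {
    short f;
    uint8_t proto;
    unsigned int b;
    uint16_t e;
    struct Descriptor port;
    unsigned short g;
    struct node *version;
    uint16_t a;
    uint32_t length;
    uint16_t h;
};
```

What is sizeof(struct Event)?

44

Descriptor: 0..2  window  (2B, 2-aligned); 2..4  magic  (2B, 2-aligned); 4..5  ttl  (1B, 1-aligned); 5..6  -- padding (1B); 6..8  seq  (2B, 2-aligned); 8..12  checksum  (4B, 4-aligned); sizeof = 12, alignof = 4
0..2  f  (2B, 2-aligned)
2..3  proto  (1B, 1-aligned)
3..4  -- padding (1B)
4..8  b  (4B, 4-aligned)
8..10  e  (2B, 2-aligned)
10..12  -- padding (2B)
12..24  port  (12B, 4-aligned)
24..26  g  (2B, 2-aligned)
26..28  -- padding (2B)
28..32  version  (4B, 4-aligned)
32..34  a  (2B, 2-aligned)
34..36  -- padding (2B)
36..40  length  (4B, 4-aligned)
40..42  h  (2B, 2-aligned)
42..44  -- tail padding (2B)
sizeof = 44, alignof = 4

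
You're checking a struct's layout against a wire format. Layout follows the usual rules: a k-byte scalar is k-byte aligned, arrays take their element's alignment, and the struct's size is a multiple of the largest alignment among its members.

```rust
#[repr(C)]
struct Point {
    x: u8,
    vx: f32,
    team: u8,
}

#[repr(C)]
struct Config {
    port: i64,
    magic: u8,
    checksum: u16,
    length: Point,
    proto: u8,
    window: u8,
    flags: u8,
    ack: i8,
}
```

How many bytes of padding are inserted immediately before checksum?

1

Point: x at 0 (size 1, align 1) → ends 1; pad 3 to align 4 for vx; vx at 4 (size 4, align 4) → ends 8; team at 8 (size 1, align 1) → ends 9; tail pad 3 to reach multiple of 4; total 12 bytes, alignment 4
port at 0 (size 8, align 8) → ends 8
magic at 8 (size 1, align 1) → ends 9
pad 1 to align 2 for checksum
checksum at 10 (size 2, align 2) → ends 12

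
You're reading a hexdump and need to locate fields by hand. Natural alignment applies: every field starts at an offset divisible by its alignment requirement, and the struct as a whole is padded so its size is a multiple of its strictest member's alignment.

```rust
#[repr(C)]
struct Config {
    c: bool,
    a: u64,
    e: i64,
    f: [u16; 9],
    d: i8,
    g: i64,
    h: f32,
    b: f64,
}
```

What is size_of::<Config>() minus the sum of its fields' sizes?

16

0..1  c  (1B, 1-aligned)
1..8  -- padding (7B)
8..16  a  (8B, 8-aligned)
16..24  e  (8B, 8-aligned)
24..42  f  (18B, 2-aligned)
42..43  d  (1B, 1-aligned)
43..48  -- padding (5B)
48..56  g  (8B, 8-aligned)
56..60  h  (4B, 4-aligned)
60..64  -- padding (4B)
64..72  b  (8B, 8-aligned)
sizeof = 72, alignof = 8
data bytes 56, size 72 → padding 16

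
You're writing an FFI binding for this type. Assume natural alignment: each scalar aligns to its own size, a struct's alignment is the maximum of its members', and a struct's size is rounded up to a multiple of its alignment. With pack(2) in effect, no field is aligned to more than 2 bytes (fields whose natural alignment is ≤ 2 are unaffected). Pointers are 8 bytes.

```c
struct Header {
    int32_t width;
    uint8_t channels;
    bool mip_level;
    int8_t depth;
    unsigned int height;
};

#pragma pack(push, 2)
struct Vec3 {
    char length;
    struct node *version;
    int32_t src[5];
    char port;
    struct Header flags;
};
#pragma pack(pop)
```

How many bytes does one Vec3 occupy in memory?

Header: @0: width [4B, align 4] → 4; @4: channels [1B, align 1] → 5; @5: mip_level [1B, align 1] → 6; @6: depth [1B, align 1] → 7; +1 pad (align 4); @8: height [4B, align 4] → 12; size 12, align 4
@0: length [1B, align 1] → 1
+1 pad (align 2)
@2: version [8B, align 2] → 10
@10: src [20B, align 2] → 30
@30: port [1B, align 1] → 31
+1 pad (align 2)
@32: flags [12B, align 2] → 44
size 44, align 2

44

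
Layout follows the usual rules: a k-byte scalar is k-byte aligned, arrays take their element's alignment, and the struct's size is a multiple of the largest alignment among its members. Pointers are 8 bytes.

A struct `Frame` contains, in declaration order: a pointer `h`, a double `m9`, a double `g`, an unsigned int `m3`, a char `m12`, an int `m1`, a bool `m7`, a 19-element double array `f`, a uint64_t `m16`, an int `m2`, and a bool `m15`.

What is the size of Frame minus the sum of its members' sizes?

9

@0: h [8B, align 8] → 8
@8: m9 [8B, align 8] → 16
@16: g [8B, align 8] → 24
@24: m3 [4B, align 4] → 28
@28: m12 [1B, align 1] → 29
+3 pad (align 4)
@32: m1 [4B, align 4] → 36
@36: m7 [1B, align 1] → 37
+3 pad (align 8)
@40: f [152B, align 8] → 192
@192: m16 [8B, align 8] → 200
@200: m2 [4B, align 4] → 204
@204: m15 [1B, align 1] → 205
+3 tail pad (align 8)
size 208, align 8
data bytes 199, size 208 → padding 9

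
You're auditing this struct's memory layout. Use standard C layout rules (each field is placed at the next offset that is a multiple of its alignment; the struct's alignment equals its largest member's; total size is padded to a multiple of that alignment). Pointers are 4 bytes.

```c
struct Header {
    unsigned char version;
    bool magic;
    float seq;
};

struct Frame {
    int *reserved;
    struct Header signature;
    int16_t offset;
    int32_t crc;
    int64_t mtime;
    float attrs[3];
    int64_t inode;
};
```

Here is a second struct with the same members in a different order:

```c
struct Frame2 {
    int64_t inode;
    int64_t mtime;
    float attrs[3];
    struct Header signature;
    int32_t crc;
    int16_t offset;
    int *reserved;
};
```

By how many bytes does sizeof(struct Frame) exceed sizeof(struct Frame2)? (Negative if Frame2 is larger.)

Header: 0..1  version  (1B, 1-aligned); 1..2  magic  (1B, 1-aligned); 2..4  -- padding (2B); 4..8  seq  (4B, 4-aligned); sizeof = 8, alignof = 4
0..4  reserved  (4B, 4-aligned)
4..12  signature  (8B, 4-aligned)
12..14  offset  (2B, 2-aligned)
14..16  -- padding (2B)
16..20  crc  (4B, 4-aligned)
20..24  -- padding (4B)
24..32  mtime  (8B, 8-aligned)
32..44  attrs  (12B, 4-aligned)
44..48  -- padding (4B)
48..56  inode  (8B, 8-aligned)
sizeof = 56, alignof = 8
— Frame2 —
0..8  inode  (8B, 8-aligned)
8..16  mtime  (8B, 8-aligned)
16..28  attrs  (12B, 4-aligned)
28..36  signature  (8B, 4-aligned)
36..40  crc  (4B, 4-aligned)
40..42  offset  (2B, 2-aligned)
42..44  -- padding (2B)
44..48  reserved  (4B, 4-aligned)
sizeof = 48, alignof = 8
56 − 48 = 8

8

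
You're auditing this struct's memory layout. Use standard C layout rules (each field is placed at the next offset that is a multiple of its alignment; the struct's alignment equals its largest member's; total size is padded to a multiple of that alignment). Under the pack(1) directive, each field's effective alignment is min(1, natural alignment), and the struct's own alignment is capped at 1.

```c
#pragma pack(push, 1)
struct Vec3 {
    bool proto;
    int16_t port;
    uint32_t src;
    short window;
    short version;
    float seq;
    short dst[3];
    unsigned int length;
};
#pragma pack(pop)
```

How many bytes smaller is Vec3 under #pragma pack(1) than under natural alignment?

3

natural layout:
  proto at 0 (size 1, align 1) → ends 1
  pad 1 to align 2 for port
  port at 2 (size 2, align 2) → ends 4
  src at 4 (size 4, align 4) → ends 8
  window at 8 (size 2, align 2) → ends 10
  version at 10 (size 2, align 2) → ends 12
  seq at 12 (size 4, align 4) → ends 16
  dst at 16 (size 6, align 2) → ends 22
  pad 2 to align 4 for length
  length at 24 (size 4, align 4) → ends 28
  total 28 bytes, alignment 4
packed(1) layout:
  proto at 0 (size 1, align 1) → ends 1
  port at 1 (size 2, align 1) → ends 3
  src at 3 (size 4, align 1) → ends 7
  window at 7 (size 2, align 1) → ends 9
  version at 9 (size 2, align 1) → ends 11
  seq at 11 (size 4, align 1) → ends 15
  dst at 15 (size 6, align 1) → ends 21
  length at 21 (size 4, align 1) → ends 25
  total 25 bytes, alignment 1
28 − 25 = 3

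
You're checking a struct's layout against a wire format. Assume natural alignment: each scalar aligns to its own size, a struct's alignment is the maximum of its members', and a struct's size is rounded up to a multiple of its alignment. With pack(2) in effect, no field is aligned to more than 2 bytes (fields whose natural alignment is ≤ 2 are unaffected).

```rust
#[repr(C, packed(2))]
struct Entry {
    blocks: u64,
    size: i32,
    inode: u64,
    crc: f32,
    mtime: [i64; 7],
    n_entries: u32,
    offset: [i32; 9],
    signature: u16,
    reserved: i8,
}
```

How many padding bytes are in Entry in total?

1

0..8  blocks  (8B, 2-aligned)
8..12  size  (4B, 2-aligned)
12..20  inode  (8B, 2-aligned)
20..24  crc  (4B, 2-aligned)
24..80  mtime  (56B, 2-aligned)
80..84  n_entries  (4B, 2-aligned)
84..120  offset  (36B, 2-aligned)
120..122  signature  (2B, 2-aligned)
122..123  reserved  (1B, 1-aligned)
123..124  -- tail padding (1B)
sizeof = 124, alignof = 2
data bytes 123, size 124 → padding 1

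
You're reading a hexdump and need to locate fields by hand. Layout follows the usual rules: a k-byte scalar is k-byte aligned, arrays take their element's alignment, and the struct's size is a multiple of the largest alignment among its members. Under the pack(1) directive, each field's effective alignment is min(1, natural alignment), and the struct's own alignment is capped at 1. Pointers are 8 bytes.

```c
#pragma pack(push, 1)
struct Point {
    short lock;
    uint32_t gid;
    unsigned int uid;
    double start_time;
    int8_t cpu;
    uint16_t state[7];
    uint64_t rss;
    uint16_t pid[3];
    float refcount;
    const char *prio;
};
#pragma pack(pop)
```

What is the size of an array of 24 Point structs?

1416

0..2  lock  (2B, 1-aligned)
2..6  gid  (4B, 1-aligned)
6..10  uid  (4B, 1-aligned)
10..18  start_time  (8B, 1-aligned)
18..19  cpu  (1B, 1-aligned)
19..33  state  (14B, 1-aligned)
33..41  rss  (8B, 1-aligned)
41..47  pid  (6B, 1-aligned)
47..51  refcount  (4B, 1-aligned)
51..59  prio  (8B, 1-aligned)
sizeof = 59, alignof = 1
array of 24: 24 × 59 = 1416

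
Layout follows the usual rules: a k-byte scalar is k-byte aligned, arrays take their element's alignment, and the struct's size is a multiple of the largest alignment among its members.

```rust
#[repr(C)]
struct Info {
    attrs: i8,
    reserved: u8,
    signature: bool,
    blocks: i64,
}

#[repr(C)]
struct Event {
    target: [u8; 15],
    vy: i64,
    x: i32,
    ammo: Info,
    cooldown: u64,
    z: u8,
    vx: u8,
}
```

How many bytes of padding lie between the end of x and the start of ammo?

4

Info: @0: attrs [1B, align 1] → 1; @1: reserved [1B, align 1] → 2; @2: signature [1B, align 1] → 3; +5 pad (align 8); @8: blocks [8B, align 8] → 16; size 16, align 8
@0: target [15B, align 1] → 15
+1 pad (align 8)
@16: vy [8B, align 8] → 24
@24: x [4B, align 4] → 28
+4 pad (align 8)
@32: ammo [16B, align 8] → 48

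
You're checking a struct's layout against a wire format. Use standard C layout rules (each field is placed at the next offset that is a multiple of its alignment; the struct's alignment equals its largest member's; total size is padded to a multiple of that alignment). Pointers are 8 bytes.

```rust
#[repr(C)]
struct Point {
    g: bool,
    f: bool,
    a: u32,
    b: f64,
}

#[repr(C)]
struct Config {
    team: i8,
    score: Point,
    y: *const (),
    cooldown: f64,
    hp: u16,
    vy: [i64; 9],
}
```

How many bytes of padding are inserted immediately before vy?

Point: 0..1  g  (1B, 1-aligned); 1..2  f  (1B, 1-aligned); 2..4  -- padding (2B); 4..8  a  (4B, 4-aligned); 8..16  b  (8B, 8-aligned); sizeof = 16, alignof = 8
0..1  team  (1B, 1-aligned)
1..8  -- padding (7B)
8..24  score  (16B, 8-aligned)
24..32  y  (8B, 8-aligned)
32..40  cooldown  (8B, 8-aligned)
40..42  hp  (2B, 2-aligned)
42..48  -- padding (6B)
48..120  vy  (72B, 8-aligned)

6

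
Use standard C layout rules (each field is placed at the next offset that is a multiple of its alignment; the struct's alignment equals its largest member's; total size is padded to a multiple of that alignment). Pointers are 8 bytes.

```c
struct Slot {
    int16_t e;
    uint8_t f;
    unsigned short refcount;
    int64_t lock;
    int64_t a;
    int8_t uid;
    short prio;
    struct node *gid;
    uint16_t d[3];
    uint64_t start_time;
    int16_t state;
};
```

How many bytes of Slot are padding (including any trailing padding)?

e at 0 (size 2, align 2) → ends 2
f at 2 (size 1, align 1) → ends 3
pad 1 to align 2 for refcount
refcount at 4 (size 2, align 2) → ends 6
pad 2 to align 8 for lock
lock at 8 (size 8, align 8) → ends 16
a at 16 (size 8, align 8) → ends 24
uid at 24 (size 1, align 1) → ends 25
pad 1 to align 2 for prio
prio at 26 (size 2, align 2) → ends 28
pad 4 to align 8 for gid
gid at 32 (size 8, align 8) → ends 40
d at 40 (size 6, align 2) → ends 46
pad 2 to align 8 for start_time
start_time at 48 (size 8, align 8) → ends 56
state at 56 (size 2, align 2) → ends 58
tail pad 6 to reach multiple of 8
total 64 bytes, alignment 8
data bytes 48, size 64 → padding 16

16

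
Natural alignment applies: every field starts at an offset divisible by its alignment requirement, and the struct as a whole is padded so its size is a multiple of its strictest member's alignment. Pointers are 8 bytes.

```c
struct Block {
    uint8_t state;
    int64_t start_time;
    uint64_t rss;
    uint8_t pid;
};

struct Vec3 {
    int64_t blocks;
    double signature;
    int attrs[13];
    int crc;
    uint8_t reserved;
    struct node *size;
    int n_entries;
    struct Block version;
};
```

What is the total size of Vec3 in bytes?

Block: state at 0 (size 1, align 1) → ends 1; pad 7 to align 8 for start_time; start_time at 8 (size 8, align 8) → ends 16; rss at 16 (size 8, align 8) → ends 24; pid at 24 (size 1, align 1) → ends 25; tail pad 7 to reach multiple of 8; total 32 bytes, alignment 8
blocks at 0 (size 8, align 8) → ends 8
signature at 8 (size 8, align 8) → ends 16
attrs at 16 (size 52, align 4) → ends 68
crc at 68 (size 4, align 4) → ends 72
reserved at 72 (size 1, align 1) → ends 73
pad 7 to align 8 for size
size at 80 (size 8, align 8) → ends 88
n_entries at 88 (size 4, align 4) → ends 92
pad 4 to align 8 for version
version at 96 (size 32, align 8) → ends 128
total 128 bytes, alignment 8

128 bytes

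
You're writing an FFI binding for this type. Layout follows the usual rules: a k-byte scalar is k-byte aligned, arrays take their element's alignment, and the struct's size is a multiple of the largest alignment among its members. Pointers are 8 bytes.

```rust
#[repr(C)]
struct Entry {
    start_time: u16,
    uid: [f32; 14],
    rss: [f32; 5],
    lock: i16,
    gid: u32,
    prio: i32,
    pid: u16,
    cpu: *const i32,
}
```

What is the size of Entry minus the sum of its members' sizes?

6

0..2  start_time  (2B, 2-aligned)
2..4  -- padding (2B)
4..60  uid  (56B, 4-aligned)
60..80  rss  (20B, 4-aligned)
80..82  lock  (2B, 2-aligned)
82..84  -- padding (2B)
84..88  gid  (4B, 4-aligned)
88..92  prio  (4B, 4-aligned)
92..94  pid  (2B, 2-aligned)
94..96  -- padding (2B)
96..104  cpu  (8B, 8-aligned)
sizeof = 104, alignof = 8
data bytes 98, size 104 → padding 6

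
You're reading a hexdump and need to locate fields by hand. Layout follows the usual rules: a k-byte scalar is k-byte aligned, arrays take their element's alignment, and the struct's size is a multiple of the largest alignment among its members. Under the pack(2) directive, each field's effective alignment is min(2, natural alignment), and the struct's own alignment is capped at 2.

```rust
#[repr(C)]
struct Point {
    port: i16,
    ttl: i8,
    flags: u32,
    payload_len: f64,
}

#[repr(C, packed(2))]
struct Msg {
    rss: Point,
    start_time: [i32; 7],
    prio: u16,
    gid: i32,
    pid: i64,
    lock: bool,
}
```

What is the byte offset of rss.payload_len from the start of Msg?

8

Point: 0..2  port  (2B, 2-aligned); 2..3  ttl  (1B, 1-aligned); 3..4  -- padding (1B); 4..8  flags  (4B, 4-aligned); 8..16  payload_len  (8B, 8-aligned); sizeof = 16, alignof = 8
0..16  rss  (16B, 2-aligned)
within Point: payload_len at 8
0 + 8 = 8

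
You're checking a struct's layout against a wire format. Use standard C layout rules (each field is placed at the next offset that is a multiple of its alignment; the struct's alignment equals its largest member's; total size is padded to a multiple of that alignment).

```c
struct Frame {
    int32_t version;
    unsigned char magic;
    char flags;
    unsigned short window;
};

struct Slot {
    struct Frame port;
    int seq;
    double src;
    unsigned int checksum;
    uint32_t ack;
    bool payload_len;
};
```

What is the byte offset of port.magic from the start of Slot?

4

Frame: 0..4  version  (4B, 4-aligned); 4..5  magic  (1B, 1-aligned); 5..6  flags  (1B, 1-aligned); 6..8  window  (2B, 2-aligned); sizeof = 8, alignof = 4
0..8  port  (8B, 4-aligned)
within Frame: magic at 4
0 + 4 = 4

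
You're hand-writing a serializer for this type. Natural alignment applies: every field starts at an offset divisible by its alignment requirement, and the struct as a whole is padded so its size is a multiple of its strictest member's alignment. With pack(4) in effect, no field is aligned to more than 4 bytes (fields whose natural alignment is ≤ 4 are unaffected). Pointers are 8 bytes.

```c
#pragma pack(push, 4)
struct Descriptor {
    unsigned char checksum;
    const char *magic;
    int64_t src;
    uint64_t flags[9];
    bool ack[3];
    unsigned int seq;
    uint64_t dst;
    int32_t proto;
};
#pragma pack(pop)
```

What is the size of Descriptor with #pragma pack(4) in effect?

112

@0: checksum [1B, align 1] → 1
+3 pad (align 4)
@4: magic [8B, align 4] → 12
@12: src [8B, align 4] → 20
@20: flags [72B, align 4] → 92
@92: ack [3B, align 1] → 95
+1 pad (align 4)
@96: seq [4B, align 4] → 100
@100: dst [8B, align 4] → 108
@108: proto [4B, align 4] → 112
size 112, align 4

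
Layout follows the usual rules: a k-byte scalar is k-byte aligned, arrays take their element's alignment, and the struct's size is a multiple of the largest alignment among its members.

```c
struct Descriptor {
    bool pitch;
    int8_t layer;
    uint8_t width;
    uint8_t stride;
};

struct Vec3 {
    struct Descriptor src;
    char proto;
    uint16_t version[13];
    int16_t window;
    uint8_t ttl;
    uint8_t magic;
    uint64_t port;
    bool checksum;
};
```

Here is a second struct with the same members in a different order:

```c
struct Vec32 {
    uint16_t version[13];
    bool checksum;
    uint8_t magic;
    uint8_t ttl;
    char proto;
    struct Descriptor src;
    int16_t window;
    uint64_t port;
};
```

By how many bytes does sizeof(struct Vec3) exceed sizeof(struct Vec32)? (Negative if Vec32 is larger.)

Descriptor: @0: pitch [1B, align 1] → 1; @1: layer [1B, align 1] → 2; @2: width [1B, align 1] → 3; @3: stride [1B, align 1] → 4; size 4, align 1
@0: src [4B, align 1] → 4
@4: proto [1B, align 1] → 5
+1 pad (align 2)
@6: version [26B, align 2] → 32
@32: window [2B, align 2] → 34
@34: ttl [1B, align 1] → 35
@35: magic [1B, align 1] → 36
+4 pad (align 8)
@40: port [8B, align 8] → 48
@48: checksum [1B, align 1] → 49
+7 tail pad (align 8)
size 56, align 8
— Vec32 —
@0: version [26B, align 2] → 26
@26: checksum [1B, align 1] → 27
@27: magic [1B, align 1] → 28
@28: ttl [1B, align 1] → 29
@29: proto [1B, align 1] → 30
@30: src [4B, align 1] → 34
@34: window [2B, align 2] → 36
+4 pad (align 8)
@40: port [8B, align 8] → 48
size 48, align 8
56 − 48 = 8

8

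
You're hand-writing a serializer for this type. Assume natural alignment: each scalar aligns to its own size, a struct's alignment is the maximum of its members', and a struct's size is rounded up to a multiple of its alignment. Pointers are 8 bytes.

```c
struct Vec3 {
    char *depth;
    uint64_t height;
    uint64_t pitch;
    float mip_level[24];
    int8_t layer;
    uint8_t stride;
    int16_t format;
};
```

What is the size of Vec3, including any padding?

128

depth at 0 (size 8, align 8) → ends 8
height at 8 (size 8, align 8) → ends 16
pitch at 16 (size 8, align 8) → ends 24
mip_level at 24 (size 96, align 4) → ends 120
layer at 120 (size 1, align 1) → ends 121
stride at 121 (size 1, align 1) → ends 122
format at 122 (size 2, align 2) → ends 124
tail pad 4 to reach multiple of 8
total 128 bytes, alignment 8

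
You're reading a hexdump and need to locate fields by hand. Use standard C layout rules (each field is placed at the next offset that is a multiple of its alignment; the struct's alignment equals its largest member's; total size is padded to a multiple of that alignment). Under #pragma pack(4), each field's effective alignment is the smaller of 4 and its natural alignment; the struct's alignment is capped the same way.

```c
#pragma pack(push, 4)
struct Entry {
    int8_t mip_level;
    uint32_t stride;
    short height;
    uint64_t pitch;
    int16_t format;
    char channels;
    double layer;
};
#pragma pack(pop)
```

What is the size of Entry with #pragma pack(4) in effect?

32

0..1  mip_level  (1B, 1-aligned)
1..4  -- padding (3B)
4..8  stride  (4B, 4-aligned)
8..10  height  (2B, 2-aligned)
10..12  -- padding (2B)
12..20  pitch  (8B, 4-aligned)
20..22  format  (2B, 2-aligned)
22..23  channels  (1B, 1-aligned)
23..24  -- padding (1B)
24..32  layer  (8B, 4-aligned)
sizeof = 32, alignof = 4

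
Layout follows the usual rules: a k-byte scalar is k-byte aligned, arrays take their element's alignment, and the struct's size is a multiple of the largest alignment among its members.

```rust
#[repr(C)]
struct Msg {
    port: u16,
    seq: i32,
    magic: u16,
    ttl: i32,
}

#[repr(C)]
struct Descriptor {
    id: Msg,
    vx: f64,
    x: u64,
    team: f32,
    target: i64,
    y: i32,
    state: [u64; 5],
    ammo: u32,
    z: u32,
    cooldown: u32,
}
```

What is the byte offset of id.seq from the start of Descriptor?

4

Msg: port at 0 (size 2, align 2) → ends 2; pad 2 to align 4 for seq; seq at 4 (size 4, align 4) → ends 8; magic at 8 (size 2, align 2) → ends 10; pad 2 to align 4 for ttl; ttl at 12 (size 4, align 4) → ends 16; total 16 bytes, alignment 4
id at 0 (size 16, align 4) → ends 16
within Msg: seq at 4
0 + 4 = 4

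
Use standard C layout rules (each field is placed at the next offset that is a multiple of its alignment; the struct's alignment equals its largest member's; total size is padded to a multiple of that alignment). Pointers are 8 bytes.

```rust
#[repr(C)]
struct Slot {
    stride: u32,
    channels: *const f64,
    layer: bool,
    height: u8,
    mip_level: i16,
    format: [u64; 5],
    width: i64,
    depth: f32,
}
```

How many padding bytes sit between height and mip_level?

0

@0: stride [4B, align 4] → 4
+4 pad (align 8)
@8: channels [8B, align 8] → 16
@16: layer [1B, align 1] → 17
@17: height [1B, align 1] → 18
@18: mip_level [2B, align 2] → 20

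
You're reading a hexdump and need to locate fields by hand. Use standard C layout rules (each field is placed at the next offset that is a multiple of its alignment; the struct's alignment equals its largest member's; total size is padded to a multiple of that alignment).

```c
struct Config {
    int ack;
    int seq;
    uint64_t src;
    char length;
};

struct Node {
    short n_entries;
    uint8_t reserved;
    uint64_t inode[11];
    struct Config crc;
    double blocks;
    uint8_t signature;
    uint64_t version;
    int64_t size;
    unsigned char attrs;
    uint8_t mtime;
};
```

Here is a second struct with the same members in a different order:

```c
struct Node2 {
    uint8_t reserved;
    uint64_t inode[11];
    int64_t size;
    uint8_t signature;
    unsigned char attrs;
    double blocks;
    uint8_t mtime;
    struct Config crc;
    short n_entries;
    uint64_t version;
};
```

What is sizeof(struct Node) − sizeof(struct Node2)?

-8

Config: ack at 0 (size 4, align 4) → ends 4; seq at 4 (size 4, align 4) → ends 8; src at 8 (size 8, align 8) → ends 16; length at 16 (size 1, align 1) → ends 17; tail pad 7 to reach multiple of 8; total 24 bytes, alignment 8
n_entries at 0 (size 2, align 2) → ends 2
reserved at 2 (size 1, align 1) → ends 3
pad 5 to align 8 for inode
inode at 8 (size 88, align 8) → ends 96
crc at 96 (size 24, align 8) → ends 120
blocks at 120 (size 8, align 8) → ends 128
signature at 128 (size 1, align 1) → ends 129
pad 7 to align 8 for version
version at 136 (size 8, align 8) → ends 144
size at 144 (size 8, align 8) → ends 152
attrs at 152 (size 1, align 1) → ends 153
mtime at 153 (size 1, align 1) → ends 154
tail pad 6 to reach multiple of 8
total 160 bytes, alignment 8
— Node2 —
reserved at 0 (size 1, align 1) → ends 1
pad 7 to align 8 for inode
inode at 8 (size 88, align 8) → ends 96
size at 96 (size 8, align 8) → ends 104
signature at 104 (size 1, align 1) → ends 105
attrs at 105 (size 1, align 1) → ends 106
pad 6 to align 8 for blocks
blocks at 112 (size 8, align 8) → ends 120
mtime at 120 (size 1, align 1) → ends 121
pad 7 to align 8 for crc
crc at 128 (size 24, align 8) → ends 152
n_entries at 152 (size 2, align 2) → ends 154
pad 6 to align 8 for version
version at 160 (size 8, align 8) → ends 168
total 168 bytes, alignment 8
160 − 168 = -8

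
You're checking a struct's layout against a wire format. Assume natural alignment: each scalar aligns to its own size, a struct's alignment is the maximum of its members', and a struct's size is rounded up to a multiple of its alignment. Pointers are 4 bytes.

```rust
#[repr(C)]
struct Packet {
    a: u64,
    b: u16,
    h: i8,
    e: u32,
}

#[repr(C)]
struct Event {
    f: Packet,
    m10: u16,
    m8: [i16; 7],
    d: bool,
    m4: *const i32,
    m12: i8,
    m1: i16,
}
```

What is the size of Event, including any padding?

48

Packet: @0: a [8B, align 8] → 8; @8: b [2B, align 2] → 10; @10: h [1B, align 1] → 11; +1 pad (align 4); @12: e [4B, align 4] → 16; size 16, align 8
@0: f [16B, align 8] → 16
@16: m10 [2B, align 2] → 18
@18: m8 [14B, align 2] → 32
@32: d [1B, align 1] → 33
+3 pad (align 4)
@36: m4 [4B, align 4] → 40
@40: m12 [1B, align 1] → 41
+1 pad (align 2)
@42: m1 [2B, align 2] → 44
+4 tail pad (align 8)
size 48, align 8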